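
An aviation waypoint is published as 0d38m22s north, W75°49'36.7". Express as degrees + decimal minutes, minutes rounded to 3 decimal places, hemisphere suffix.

Latitude: 38 + 22/60 = 38.36667′
Lon: seconds/60 = 0.61167; minutes = 49 + 0.61167 = 49.61167

0° 38.367′ N, 75° 49.612′ W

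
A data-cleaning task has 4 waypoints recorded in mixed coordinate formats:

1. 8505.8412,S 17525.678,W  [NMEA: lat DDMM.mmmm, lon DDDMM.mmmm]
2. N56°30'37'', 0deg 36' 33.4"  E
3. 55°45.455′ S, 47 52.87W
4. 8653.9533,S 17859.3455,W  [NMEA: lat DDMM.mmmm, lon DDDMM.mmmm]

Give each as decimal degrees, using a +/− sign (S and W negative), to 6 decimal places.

1. -85.097353, -175.427967
2. 56.510278, 0.609278
3. -55.757583, -47.881167
4. -86.899222, -178.989092

Point 1:
  Latitude: split at 2 digits → 85° and 5.8412′; 85 + 5.8412/60 = 85.0973533
  S ⇒ negate
  λ: split at 3 digits → 175° and 25.678′; 175 + 25.678/60 = 175.4279667
  W → negative
Point 2:
  φ: 56 + 30/60 + 37/3600 = 56.5102778
  N → positive
  λ: 36′ + 33.4″ = 36.55667′; 0 + 36.55667/60 = 0.6092778
  E → positive
Point 3:
  Latitude: 45.455′ = 0.757583°; total 55.7575833
  S → negative
  λ: 52.87′ = 0.881167°; total 47.8811667
  W → negative
Point 4:
  Latitude: degrees = first 2 digits = 86, minutes = 53.9533; 86 + 53.9533/60 = 86.8992217
  S → negative
  λ: degrees = first 3 digits = 178, minutes = 59.3455; 178 + 59.3455/60 = 178.9890917
  hemisphere W, so the sign is −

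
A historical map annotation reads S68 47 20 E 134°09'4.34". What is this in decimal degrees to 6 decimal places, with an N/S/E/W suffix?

68.788889° S, 134.151206° E

φ: 47′ + 20″ = 47.33333′; 68 + 47.33333/60 = 68.7888889
Longitude: 9′ + 4.34″ = 9.07233′; 134 + 9.07233/60 = 134.1512056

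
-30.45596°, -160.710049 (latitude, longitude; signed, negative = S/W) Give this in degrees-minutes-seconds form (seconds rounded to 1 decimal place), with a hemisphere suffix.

Latitude is negative → S; |value| = 30.455960
Latitude: 0.455960 × 60 = 27.35760′ → 27′, remainder × 60 = 21.456″
Longitude is negative → W; |value| = 160.710049
λ: 0.710049° → 42.60294′; 0.60294 × 60 = 36.176″

30°27′21.5″ S, 160°42′36.2″ W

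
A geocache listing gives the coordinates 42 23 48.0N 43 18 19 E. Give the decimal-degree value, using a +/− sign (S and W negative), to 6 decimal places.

42.396667, 43.305278

φ: 42° + 23/60 + 48/3600 = 42 + 0.383333 + 0.013333 = 42.3966667
N ⇒ keep positive
λ: 18′ + 19″ = 18.31667′; 43 + 18.31667/60 = 43.3052778
E ⇒ keep positive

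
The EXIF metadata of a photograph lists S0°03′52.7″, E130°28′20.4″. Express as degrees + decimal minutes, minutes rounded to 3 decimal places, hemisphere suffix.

0° 3.878′ S, 130° 28.340′ E

Lat: seconds/60 = 0.87833; minutes = 3 + 0.87833 = 3.87833
Lon: 28 + 20.4/60 = 28.34000′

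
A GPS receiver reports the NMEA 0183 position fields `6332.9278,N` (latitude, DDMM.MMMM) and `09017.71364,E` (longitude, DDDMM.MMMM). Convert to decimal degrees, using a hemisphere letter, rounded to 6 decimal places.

Latitude: degrees = first 2 digits = 63, minutes = 32.9278; 63 + 32.9278/60 = 63.5487967
Lon: split at 3 digits → 090° and 17.71364′; 90 + 17.71364/60 = 90.2952273

63.548797° N, 90.295227° E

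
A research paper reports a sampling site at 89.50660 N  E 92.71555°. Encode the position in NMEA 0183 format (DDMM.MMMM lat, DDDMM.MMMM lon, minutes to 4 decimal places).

Latitude: fractional part 0.506600 → 30.396000 minutes
Longitude: 92° + 0.715550 × 60 = 92° 42.933000′

8930.3960,N / 09242.9330,E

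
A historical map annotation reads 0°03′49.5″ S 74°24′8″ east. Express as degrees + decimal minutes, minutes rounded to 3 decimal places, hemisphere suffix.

0° 3.825′ S, 74° 24.133′ E

Lat: seconds/60 = 0.82500; minutes = 3 + 0.82500 = 3.82500
Lon: seconds/60 = 0.13333; minutes = 24 + 0.13333 = 24.13333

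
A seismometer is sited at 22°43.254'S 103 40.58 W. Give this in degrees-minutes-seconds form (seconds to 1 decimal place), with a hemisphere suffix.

φ: 43.25400′ → 43′ and 0.25400 × 60 = 15.240″
Lon: fractional minutes 0.58000 × 60 = 34.800″

22°43′15.2″ S, 103°40′34.8″ W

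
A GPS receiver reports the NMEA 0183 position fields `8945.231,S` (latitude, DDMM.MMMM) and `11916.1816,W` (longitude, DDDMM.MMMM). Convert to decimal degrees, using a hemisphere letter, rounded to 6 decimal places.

φ: degrees = first 2 digits = 89, minutes = 45.231; 89 + 45.231/60 = 89.7538500
Lon: degrees = first 3 digits = 119, minutes = 16.1816; 119 + 16.1816/60 = 119.2696933

89.753850° S, 119.269693° W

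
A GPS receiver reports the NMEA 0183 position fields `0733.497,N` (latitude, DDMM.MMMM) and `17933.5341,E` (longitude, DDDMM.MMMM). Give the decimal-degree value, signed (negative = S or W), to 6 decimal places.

7.558283, 179.558902

Latitude: split at 2 digits → 07° and 33.497′; 7 + 33.497/60 = 7.5582833
N ⇒ keep positive
λ: degrees = first 3 digits = 179, minutes = 33.5341; 179 + 33.5341/60 = 179.5589017
E ⇒ keep positive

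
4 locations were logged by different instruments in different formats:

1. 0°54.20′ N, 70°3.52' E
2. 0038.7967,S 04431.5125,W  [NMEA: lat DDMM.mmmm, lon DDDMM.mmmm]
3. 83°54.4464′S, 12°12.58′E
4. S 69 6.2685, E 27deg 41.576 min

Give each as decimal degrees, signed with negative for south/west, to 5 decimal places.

Point 1:
  φ: 0 + 54.2/60 = 0.903333
  N → positive
  λ: 3.52′ = 0.058667°; total 70.058667
  E ⇒ keep positive
Point 2:
  Lat: split at 2 digits → 00° and 38.7967′; 0 + 38.7967/60 = 0.646612
  hemisphere S, so the sign is −
  λ: split at 3 digits → 044° and 31.5125′; 44 + 31.5125/60 = 44.525208
  W ⇒ negate
Point 3:
  Lat: 54.4464′ = 0.907440°; total 83.907440
  hemisphere S, so the sign is −
  λ: 12 + 12.58/60 = 12.209667
  E ⇒ keep positive
Point 4:
  φ: 69 + 6.2685/60 = 69.104475
  S ⇒ negate
  Longitude: 41.576′ = 0.692933°; total 27.692933
  E ⇒ keep positive

1. 0.90333, 70.05867
2. -0.64661, -44.52521
3. -83.90744, 12.20967
4. -69.10448, 27.69293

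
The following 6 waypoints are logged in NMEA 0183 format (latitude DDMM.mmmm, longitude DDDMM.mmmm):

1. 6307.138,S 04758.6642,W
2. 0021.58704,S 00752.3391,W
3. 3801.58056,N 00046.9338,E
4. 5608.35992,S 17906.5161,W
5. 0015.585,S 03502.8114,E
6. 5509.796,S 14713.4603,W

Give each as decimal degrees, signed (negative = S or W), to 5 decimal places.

Point 1:
  Latitude: degrees = first 2 digits = 63, minutes = 7.138; 63 + 7.138/60 = 63.118967
  hemisphere S, so the sign is −
  Lon: degrees = first 3 digits = 47, minutes = 58.6642; 47 + 58.6642/60 = 47.977737
  W ⇒ negate
Point 2:
  Lat: split at 2 digits → 00° and 21.58704′; 0 + 21.58704/60 = 0.359784
  S ⇒ negate
  λ: split at 3 digits → 007° and 52.3391′; 7 + 52.3391/60 = 7.872318
  W ⇒ negate
Point 3:
  Lat: degrees = first 2 digits = 38, minutes = 1.58056; 38 + 1.58056/60 = 38.026343
  N → positive
  λ: split at 3 digits → 000° and 46.9338′; 0 + 46.9338/60 = 0.782230
  E ⇒ keep positive
Point 4:
  Lat: degrees = first 2 digits = 56, minutes = 8.35992; 56 + 8.35992/60 = 56.139332
  S → negative
  λ: split at 3 digits → 179° and 6.5161′; 179 + 6.5161/60 = 179.108602
  W ⇒ negate
Point 5:
  Lat: split at 2 digits → 00° and 15.585′; 0 + 15.585/60 = 0.259750
  S ⇒ negate
  Longitude: degrees = first 3 digits = 35, minutes = 2.8114; 35 + 2.8114/60 = 35.046857
  E ⇒ keep positive
Point 6:
  φ: split at 2 digits → 55° and 9.796′; 55 + 9.796/60 = 55.163267
  hemisphere S, so the sign is −
  Longitude: split at 3 digits → 147° and 13.4603′; 147 + 13.4603/60 = 147.224338
  W → negative

1. -63.11897, -47.97774
2. -0.35978, -7.87232
3. 38.02634, 0.78223
4. -56.13933, -179.10860
5. -0.25975, 35.04686
6. -55.16327, -147.22434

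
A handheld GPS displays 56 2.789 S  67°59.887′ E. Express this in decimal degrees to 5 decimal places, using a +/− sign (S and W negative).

Lat: 56 + 2.789/60 = 56.046483
hemisphere S, so the sign is −
λ: 67 + 59.887/60 = 67.998117
E → positive

-56.04648, 67.99812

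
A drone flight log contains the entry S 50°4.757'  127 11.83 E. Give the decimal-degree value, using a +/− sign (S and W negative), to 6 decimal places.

Latitude: 4.757′ = 0.079283°; total 50.0792833
hemisphere S, so the sign is −
λ: 127 + 11.83/60 = 127.1971667
E ⇒ keep positive

-50.079283, 127.197167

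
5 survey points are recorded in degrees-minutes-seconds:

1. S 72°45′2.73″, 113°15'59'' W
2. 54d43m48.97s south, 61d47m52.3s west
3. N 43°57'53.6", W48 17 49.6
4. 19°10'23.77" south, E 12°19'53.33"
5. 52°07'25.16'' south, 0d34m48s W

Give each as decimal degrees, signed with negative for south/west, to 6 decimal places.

1. -72.750758, -113.266389
2. -54.730269, -61.797861
3. 43.964889, -48.297111
4. -19.173269, 12.331481
5. -52.123656, -0.580000

Point 1:
  Latitude: 72° + 45/60 + 2.73/3600 = 72 + 0.750000 + 0.000758 = 72.7507583
  S ⇒ negate
  Longitude: 15′ + 59″ = 15.98333′; 113 + 15.98333/60 = 113.2663889
  hemisphere W, so the sign is −
Point 2:
  Lat: 54 + 43/60 + 48.97/3600 = 54.7302694
  S → negative
  λ: 47′ + 52.3″ = 47.87167′; 61 + 47.87167/60 = 61.7978611
  W ⇒ negate
Point 3:
  φ: 43 + 57/60 + 53.6/3600 = 43.9648889
  N ⇒ keep positive
  λ: 17′ + 49.6″ = 17.82667′; 48 + 17.82667/60 = 48.2971111
  W → negative
Point 4:
  Latitude: 19° + 10/60 + 23.77/3600 = 19 + 0.166667 + 0.006603 = 19.1732694
  S ⇒ negate
  Longitude: 12° + 19/60 + 53.33/3600 = 12 + 0.316667 + 0.014814 = 12.3314806
  E ⇒ keep positive
Point 5:
  Lat: 7′ + 25.16″ = 7.41933′; 52 + 7.41933/60 = 52.1236556
  hemisphere S, so the sign is −
  λ: 34′ + 48″ = 34.80000′; 0 + 34.80000/60 = 0.5800000
  W → negative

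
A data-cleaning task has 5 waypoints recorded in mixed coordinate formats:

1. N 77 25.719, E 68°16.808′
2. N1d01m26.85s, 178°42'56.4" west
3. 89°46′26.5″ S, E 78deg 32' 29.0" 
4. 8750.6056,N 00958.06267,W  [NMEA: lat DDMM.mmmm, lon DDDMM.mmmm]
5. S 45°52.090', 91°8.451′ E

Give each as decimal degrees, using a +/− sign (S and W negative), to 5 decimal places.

1. 77.42865, 68.28013
2. 1.02413, -178.71567
3. -89.77403, 78.54139
4. 87.84343, -9.96771
5. -45.86817, 91.14085

Point 1:
  Latitude: 25.719′ = 0.428650°; total 77.428650
  N → positive
  Longitude: 16.808′ = 0.280133°; total 68.280133
  E ⇒ keep positive
Point 2:
  Lat: 1° + 1/60 + 26.85/3600 = 1 + 0.016667 + 0.007458 = 1.024125
  N → positive
  Lon: 178° + 42/60 + 56.4/3600 = 178 + 0.700000 + 0.015667 = 178.715667
  hemisphere W, so the sign is −
Point 3:
  Latitude: 46′ + 26.5″ = 46.44167′; 89 + 46.44167/60 = 89.774028
  S ⇒ negate
  λ: 78 + 32/60 + 29/3600 = 78.541389
  E → positive
Point 4:
  φ: degrees = first 2 digits = 87, minutes = 50.6056; 87 + 50.6056/60 = 87.843427
  N → positive
  λ: degrees = first 3 digits = 9, minutes = 58.06267; 9 + 58.06267/60 = 9.967711
  W ⇒ negate
Point 5:
  Lat: 52.09′ = 0.868167°; total 45.868167
  hemisphere S, so the sign is −
  λ: 8.451′ = 0.140850°; total 91.140850
  E ⇒ keep positive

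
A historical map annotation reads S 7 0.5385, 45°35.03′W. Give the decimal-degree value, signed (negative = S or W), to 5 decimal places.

-7.00898, -45.58383

Lat: 7 + 0.5385/60 = 7.008975
S → negative
Lon: 35.03′ = 0.583833°; total 45.583833
W → negative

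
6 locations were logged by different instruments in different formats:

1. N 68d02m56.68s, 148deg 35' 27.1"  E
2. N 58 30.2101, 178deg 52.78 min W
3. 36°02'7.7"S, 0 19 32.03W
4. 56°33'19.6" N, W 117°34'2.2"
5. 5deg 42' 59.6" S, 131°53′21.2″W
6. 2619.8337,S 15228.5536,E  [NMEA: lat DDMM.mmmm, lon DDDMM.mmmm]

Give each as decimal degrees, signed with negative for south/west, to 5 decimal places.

1. 68.04908, 148.59086
2. 58.50350, -178.87967
3. -36.03547, -0.32556
4. 56.55544, -117.56728
5. -5.71656, -131.88922
6. -26.33056, 152.47589

Point 1:
  Lat: 68 + 2/60 + 56.68/3600 = 68.049078
  N ⇒ keep positive
  Lon: 148 + 35/60 + 27.1/3600 = 148.590861
  E ⇒ keep positive
Point 2:
  Lat: 58 + 30.2101/60 = 58.503502
  N ⇒ keep positive
  Longitude: 178 + 52.78/60 = 178.879667
  W ⇒ negate
Point 3:
  Latitude: 36° + 2/60 + 7.7/3600 = 36 + 0.033333 + 0.002139 = 36.035472
  S ⇒ negate
  Longitude: 0 + 19/60 + 32.03/3600 = 0.325564
  hemisphere W, so the sign is −
Point 4:
  Latitude: 56° + 33/60 + 19.6/3600 = 56 + 0.550000 + 0.005444 = 56.555444
  N → positive
  Longitude: 117° + 34/60 + 2.2/3600 = 117 + 0.566667 + 0.000611 = 117.567278
  W ⇒ negate
Point 5:
  Lat: 5° + 42/60 + 59.6/3600 = 5 + 0.700000 + 0.016556 = 5.716556
  hemisphere S, so the sign is −
  λ: 131° + 53/60 + 21.2/3600 = 131 + 0.883333 + 0.005889 = 131.889222
  W ⇒ negate
Point 6:
  Lat: degrees = first 2 digits = 26, minutes = 19.8337; 26 + 19.8337/60 = 26.330562
  S → negative
  Lon: degrees = first 3 digits = 152, minutes = 28.5536; 152 + 28.5536/60 = 152.475893
  E ⇒ keep positive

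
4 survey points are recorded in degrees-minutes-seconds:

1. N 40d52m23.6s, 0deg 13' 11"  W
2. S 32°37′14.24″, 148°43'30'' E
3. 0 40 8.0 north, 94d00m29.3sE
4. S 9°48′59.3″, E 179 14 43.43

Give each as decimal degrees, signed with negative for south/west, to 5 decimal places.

Point 1:
  Latitude: 52′ + 23.6″ = 52.39333′; 40 + 52.39333/60 = 40.873222
  N → positive
  λ: 0° + 13/60 + 11/3600 = 0 + 0.216667 + 0.003056 = 0.219722
  W → negative
Point 2:
  Lat: 32° + 37/60 + 14.24/3600 = 32 + 0.616667 + 0.003956 = 32.620622
  S ⇒ negate
  Longitude: 148 + 43/60 + 30/3600 = 148.725000
  E ⇒ keep positive
Point 3:
  φ: 0° + 40/60 + 8/3600 = 0 + 0.666667 + 0.002222 = 0.668889
  N ⇒ keep positive
  Longitude: 0′ + 29.3″ = 0.48833′; 94 + 0.48833/60 = 94.008139
  E ⇒ keep positive
Point 4:
  Lat: 9 + 48/60 + 59.3/3600 = 9.816472
  S → negative
  Lon: 179 + 14/60 + 43.43/3600 = 179.245397
  E ⇒ keep positive

1. 40.87322, -0.21972
2. -32.62062, 148.72500
3. 0.66889, 94.00814
4. -9.81647, 179.24540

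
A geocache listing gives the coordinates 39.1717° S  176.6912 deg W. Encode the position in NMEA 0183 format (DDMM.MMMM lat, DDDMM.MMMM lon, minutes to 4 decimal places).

3910.3020,S / 17641.4720,W

Latitude: minutes = (39.171700 − 39) × 60 = 10.302000
Longitude: 176° + 0.691200 × 60 = 176° 41.472000′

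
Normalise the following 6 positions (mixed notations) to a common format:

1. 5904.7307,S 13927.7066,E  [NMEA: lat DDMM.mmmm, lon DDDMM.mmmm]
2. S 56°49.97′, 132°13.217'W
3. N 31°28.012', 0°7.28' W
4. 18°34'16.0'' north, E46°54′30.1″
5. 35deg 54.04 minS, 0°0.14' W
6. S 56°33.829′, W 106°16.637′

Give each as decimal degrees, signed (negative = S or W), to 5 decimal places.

1. -59.07885, 139.46178
2. -56.83283, -132.22028
3. 31.46687, -0.12133
4. 18.57111, 46.90836
5. -35.90067, -0.00233
6. -56.56382, -106.27728

Point 1:
  Lat: split at 2 digits → 59° and 4.7307′; 59 + 4.7307/60 = 59.078845
  S → negative
  Lon: split at 3 digits → 139° and 27.7066′; 139 + 27.7066/60 = 139.461777
  E ⇒ keep positive
Point 2:
  Lat: 56 + 49.97/60 = 56.832833
  S ⇒ negate
  λ: 132 + 13.217/60 = 132.220283
  hemisphere W, so the sign is −
Point 3:
  Lat: 31 + 28.012/60 = 31.466867
  N ⇒ keep positive
  Lon: 0 + 7.28/60 = 0.121333
  W ⇒ negate
Point 4:
  φ: 34′ + 16″ = 34.26667′; 18 + 34.26667/60 = 18.571111
  N ⇒ keep positive
  λ: 54′ + 30.1″ = 54.50167′; 46 + 54.50167/60 = 46.908361
  E ⇒ keep positive
Point 5:
  Latitude: 54.04′ = 0.900667°; total 35.900667
  hemisphere S, so the sign is −
  λ: 0.14′ = 0.002333°; total 0.002333
  hemisphere W, so the sign is −
Point 6:
  φ: 56 + 33.829/60 = 56.563817
  S ⇒ negate
  Longitude: 106 + 16.637/60 = 106.277283
  W ⇒ negate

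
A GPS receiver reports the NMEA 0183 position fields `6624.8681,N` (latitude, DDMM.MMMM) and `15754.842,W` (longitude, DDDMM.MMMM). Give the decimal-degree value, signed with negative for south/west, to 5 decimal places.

Lat: split at 2 digits → 66° and 24.8681′; 66 + 24.8681/60 = 66.414468
N ⇒ keep positive
Longitude: degrees = first 3 digits = 157, minutes = 54.842; 157 + 54.842/60 = 157.914033
W → negative

66.41447, -157.91403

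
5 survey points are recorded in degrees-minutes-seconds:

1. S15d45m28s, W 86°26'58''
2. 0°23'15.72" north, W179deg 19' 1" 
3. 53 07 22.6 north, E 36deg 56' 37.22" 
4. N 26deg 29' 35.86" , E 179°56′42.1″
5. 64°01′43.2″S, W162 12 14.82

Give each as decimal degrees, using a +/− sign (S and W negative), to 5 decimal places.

1. -15.75778, -86.44944
2. 0.38770, -179.31694
3. 53.12294, 36.94367
4. 26.49329, 179.94503
5. -64.02867, -162.20412

Point 1:
  φ: 15° + 45/60 + 28/3600 = 15 + 0.750000 + 0.007778 = 15.757778
  S → negative
  Longitude: 86° + 26/60 + 58/3600 = 86 + 0.433333 + 0.016111 = 86.449444
  W → negative
Point 2:
  φ: 0 + 23/60 + 15.72/3600 = 0.387700
  N → positive
  Lon: 179 + 19/60 + 1/3600 = 179.316944
  W ⇒ negate
Point 3:
  Latitude: 53° + 7/60 + 22.6/3600 = 53 + 0.116667 + 0.006278 = 53.122944
  N ⇒ keep positive
  Lon: 36 + 56/60 + 37.22/3600 = 36.943672
  E → positive
Point 4:
  Latitude: 26° + 29/60 + 35.86/3600 = 26 + 0.483333 + 0.009961 = 26.493294
  N → positive
  λ: 56′ + 42.1″ = 56.70167′; 179 + 56.70167/60 = 179.945028
  E ⇒ keep positive
Point 5:
  Latitude: 64° + 1/60 + 43.2/3600 = 64 + 0.016667 + 0.012000 = 64.028667
  hemisphere S, so the sign is −
  Lon: 162° + 12/60 + 14.82/3600 = 162 + 0.200000 + 0.004117 = 162.204117
  W ⇒ negate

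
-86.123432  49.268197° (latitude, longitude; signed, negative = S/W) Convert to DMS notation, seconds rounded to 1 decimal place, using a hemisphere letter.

86°07′24.4″ S, 49°16′5.5″ E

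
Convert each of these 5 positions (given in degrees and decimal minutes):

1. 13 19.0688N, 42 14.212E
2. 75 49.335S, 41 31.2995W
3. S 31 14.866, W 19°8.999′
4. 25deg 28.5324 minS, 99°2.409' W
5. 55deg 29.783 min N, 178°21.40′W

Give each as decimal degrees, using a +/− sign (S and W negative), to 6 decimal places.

Point 1:
  Latitude: 19.0688′ = 0.317813°; total 13.3178133
  N → positive
  λ: 14.212′ = 0.236867°; total 42.2368667
  E → positive
Point 2:
  φ: 75 + 49.335/60 = 75.8222500
  hemisphere S, so the sign is −
  Longitude: 31.2995′ = 0.521658°; total 41.5216583
  W ⇒ negate
Point 3:
  φ: 31 + 14.866/60 = 31.2477667
  S ⇒ negate
  λ: 8.999′ = 0.149983°; total 19.1499833
  W ⇒ negate
Point 4:
  φ: 28.5324′ = 0.475540°; total 25.4755400
  S ⇒ negate
  λ: 2.409′ = 0.040150°; total 99.0401500
  W ⇒ negate
Point 5:
  Lat: 55 + 29.783/60 = 55.4963833
  N → positive
  Lon: 21.4′ = 0.356667°; total 178.3566667
  hemisphere W, so the sign is −

1. 13.317813, 42.236867
2. -75.822250, -41.521658
3. -31.247767, -19.149983
4. -25.475540, -99.040150
5. 55.496383, -178.356667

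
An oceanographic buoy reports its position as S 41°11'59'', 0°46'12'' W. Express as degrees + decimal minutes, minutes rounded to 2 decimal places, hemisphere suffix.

Latitude: seconds/60 = 0.98333; minutes = 11 + 0.98333 = 11.9833
Longitude: seconds/60 = 0.20000; minutes = 46 + 0.20000 = 46.2000

41° 11.98′ S, 0° 46.20′ W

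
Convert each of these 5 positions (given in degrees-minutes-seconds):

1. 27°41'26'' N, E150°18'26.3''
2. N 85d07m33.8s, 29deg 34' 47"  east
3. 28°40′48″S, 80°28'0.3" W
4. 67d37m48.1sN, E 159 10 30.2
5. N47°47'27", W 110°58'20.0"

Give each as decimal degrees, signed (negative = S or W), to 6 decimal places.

Point 1:
  φ: 27 + 41/60 + 26/3600 = 27.6905556
  N ⇒ keep positive
  λ: 150° + 18/60 + 26.3/3600 = 150 + 0.300000 + 0.007306 = 150.3073056
  E → positive
Point 2:
  Lat: 7′ + 33.8″ = 7.56333′; 85 + 7.56333/60 = 85.1260556
  N → positive
  λ: 34′ + 47″ = 34.78333′; 29 + 34.78333/60 = 29.5797222
  E → positive
Point 3:
  φ: 40′ + 48″ = 40.80000′; 28 + 40.80000/60 = 28.6800000
  hemisphere S, so the sign is −
  Lon: 28′ + 0.3″ = 28.00500′; 80 + 28.00500/60 = 80.4667500
  hemisphere W, so the sign is −
Point 4:
  Lat: 67 + 37/60 + 48.1/3600 = 67.6300278
  N ⇒ keep positive
  λ: 159 + 10/60 + 30.2/3600 = 159.1750556
  E → positive
Point 5:
  Latitude: 47′ + 27″ = 47.45000′; 47 + 47.45000/60 = 47.7908333
  N ⇒ keep positive
  Lon: 58′ + 20″ = 58.33333′; 110 + 58.33333/60 = 110.9722222
  W ⇒ negate

1. 27.690556, 150.307306
2. 85.126056, 29.579722
3. -28.680000, -80.466750
4. 67.630028, 159.175056
5. 47.790833, -110.972222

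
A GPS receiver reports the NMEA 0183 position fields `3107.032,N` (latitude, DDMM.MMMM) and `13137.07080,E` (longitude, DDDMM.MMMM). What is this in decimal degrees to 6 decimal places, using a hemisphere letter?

31.117200° N, 131.617847° E

φ: degrees = first 2 digits = 31, minutes = 7.032; 31 + 7.032/60 = 31.1172000
λ: split at 3 digits → 131° and 37.0708′; 131 + 37.0708/60 = 131.6178467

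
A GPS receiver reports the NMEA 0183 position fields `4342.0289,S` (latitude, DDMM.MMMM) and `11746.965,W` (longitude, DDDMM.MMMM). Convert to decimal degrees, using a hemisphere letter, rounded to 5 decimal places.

43.70048° S, 117.78275° W

Latitude: split at 2 digits → 43° and 42.0289′; 43 + 42.0289/60 = 43.700482
λ: degrees = first 3 digits = 117, minutes = 46.965; 117 + 46.965/60 = 117.782750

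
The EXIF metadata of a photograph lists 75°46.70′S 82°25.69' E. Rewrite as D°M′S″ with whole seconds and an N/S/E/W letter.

Lat: fractional minutes 0.70000 × 60 = 42.00″
λ: fractional minutes 0.69000 × 60 = 41.40″

75°46′42″ S, 82°25′41″ E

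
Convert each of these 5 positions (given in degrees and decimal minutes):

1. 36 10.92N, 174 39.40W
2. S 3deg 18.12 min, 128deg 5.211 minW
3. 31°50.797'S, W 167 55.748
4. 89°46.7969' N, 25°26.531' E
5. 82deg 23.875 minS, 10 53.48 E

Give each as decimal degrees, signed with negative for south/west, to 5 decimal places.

1. 36.18200, -174.65667
2. -3.30200, -128.08685
3. -31.84662, -167.92913
4. 89.77995, 25.44218
5. -82.39792, 10.89133

Point 1:
  φ: 36 + 10.92/60 = 36.182000
  N → positive
  λ: 174 + 39.4/60 = 174.656667
  hemisphere W, so the sign is −
Point 2:
  Lat: 3 + 18.12/60 = 3.302000
  hemisphere S, so the sign is −
  Longitude: 5.211′ = 0.086850°; total 128.086850
  hemisphere W, so the sign is −
Point 3:
  Latitude: 50.797′ = 0.846617°; total 31.846617
  S ⇒ negate
  Lon: 55.748′ = 0.929133°; total 167.929133
  hemisphere W, so the sign is −
Point 4:
  Lat: 89 + 46.7969/60 = 89.779948
  N → positive
  Longitude: 25 + 26.531/60 = 25.442183
  E ⇒ keep positive
Point 5:
  Latitude: 82 + 23.875/60 = 82.397917
  S ⇒ negate
  Longitude: 53.48′ = 0.891333°; total 10.891333
  E → positive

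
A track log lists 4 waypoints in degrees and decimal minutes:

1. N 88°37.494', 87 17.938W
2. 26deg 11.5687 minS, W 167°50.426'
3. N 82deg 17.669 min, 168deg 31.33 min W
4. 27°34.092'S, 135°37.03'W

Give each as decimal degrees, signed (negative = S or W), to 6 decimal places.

1. 88.624900, -87.298967
2. -26.192812, -167.840433
3. 82.294483, -168.522167
4. -27.568200, -135.617167

Point 1:
  φ: 88 + 37.494/60 = 88.6249000
  N ⇒ keep positive
  Longitude: 87 + 17.938/60 = 87.2989667
  W ⇒ negate
Point 2:
  Latitude: 11.5687′ = 0.192812°; total 26.1928117
  S → negative
  Longitude: 167 + 50.426/60 = 167.8404333
  W → negative
Point 3:
  Lat: 17.669′ = 0.294483°; total 82.2944833
  N → positive
  Lon: 168 + 31.33/60 = 168.5221667
  W ⇒ negate
Point 4:
  Lat: 34.092′ = 0.568200°; total 27.5682000
  hemisphere S, so the sign is −
  Longitude: 37.03′ = 0.617167°; total 135.6171667
  W → negative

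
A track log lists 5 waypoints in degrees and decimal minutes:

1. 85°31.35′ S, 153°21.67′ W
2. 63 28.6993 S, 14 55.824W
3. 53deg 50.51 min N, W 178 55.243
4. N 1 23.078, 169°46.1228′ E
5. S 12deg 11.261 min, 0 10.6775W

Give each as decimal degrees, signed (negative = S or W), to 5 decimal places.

Point 1:
  Latitude: 31.35′ = 0.522500°; total 85.522500
  hemisphere S, so the sign is −
  Lon: 21.67′ = 0.361167°; total 153.361167
  hemisphere W, so the sign is −
Point 2:
  Lat: 63 + 28.6993/60 = 63.478322
  S → negative
  Longitude: 14 + 55.824/60 = 14.930400
  W ⇒ negate
Point 3:
  φ: 53 + 50.51/60 = 53.841833
  N → positive
  λ: 178 + 55.243/60 = 178.920717
  hemisphere W, so the sign is −
Point 4:
  Lat: 1 + 23.078/60 = 1.384633
  N → positive
  Longitude: 46.1228′ = 0.768713°; total 169.768713
  E → positive
Point 5:
  Lat: 11.261′ = 0.187683°; total 12.187683
  hemisphere S, so the sign is −
  λ: 0 + 10.6775/60 = 0.177958
  hemisphere W, so the sign is −

1. -85.52250, -153.36117
2. -63.47832, -14.93040
3. 53.84183, -178.92072
4. 1.38463, 169.76871
5. -12.18768, -0.17796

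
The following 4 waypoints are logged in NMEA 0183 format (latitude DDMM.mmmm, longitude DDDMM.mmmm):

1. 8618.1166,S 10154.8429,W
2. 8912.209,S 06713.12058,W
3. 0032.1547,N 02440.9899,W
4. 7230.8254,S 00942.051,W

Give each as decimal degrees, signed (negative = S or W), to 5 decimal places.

1. -86.30194, -101.91405
2. -89.20348, -67.21868
3. 0.53591, -24.68317
4. -72.51376, -9.70085

Point 1:
  φ: split at 2 digits → 86° and 18.1166′; 86 + 18.1166/60 = 86.301943
  S ⇒ negate
  Longitude: degrees = first 3 digits = 101, minutes = 54.8429; 101 + 54.8429/60 = 101.914048
  W ⇒ negate
Point 2:
  Lat: split at 2 digits → 89° and 12.209′; 89 + 12.209/60 = 89.203483
  hemisphere S, so the sign is −
  λ: degrees = first 3 digits = 67, minutes = 13.12058; 67 + 13.12058/60 = 67.218676
  hemisphere W, so the sign is −
Point 3:
  Latitude: split at 2 digits → 00° and 32.1547′; 0 + 32.1547/60 = 0.535912
  N ⇒ keep positive
  Longitude: degrees = first 3 digits = 24, minutes = 40.9899; 24 + 40.9899/60 = 24.683165
  W → negative
Point 4:
  Lat: split at 2 digits → 72° and 30.8254′; 72 + 30.8254/60 = 72.513757
  hemisphere S, so the sign is −
  λ: degrees = first 3 digits = 9, minutes = 42.051; 9 + 42.051/60 = 9.700850
  hemisphere W, so the sign is −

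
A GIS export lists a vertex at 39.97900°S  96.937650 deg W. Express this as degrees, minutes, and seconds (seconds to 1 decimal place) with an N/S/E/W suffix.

Latitude: 0.979000 × 60 = 58.74000′ → 58′, remainder × 60 = 44.400″
λ: 0.937650° → 56.25900′; 0.25900 × 60 = 15.540″

39°58′44.4″ S, 96°56′15.5″ W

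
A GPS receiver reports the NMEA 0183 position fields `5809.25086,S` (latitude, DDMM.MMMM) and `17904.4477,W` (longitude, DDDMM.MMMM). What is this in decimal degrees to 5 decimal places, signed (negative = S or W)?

-58.15418, -179.07413

Latitude: degrees = first 2 digits = 58, minutes = 9.25086; 58 + 9.25086/60 = 58.154181
hemisphere S, so the sign is −
Longitude: split at 3 digits → 179° and 4.4477′; 179 + 4.4477/60 = 179.074128
W ⇒ negate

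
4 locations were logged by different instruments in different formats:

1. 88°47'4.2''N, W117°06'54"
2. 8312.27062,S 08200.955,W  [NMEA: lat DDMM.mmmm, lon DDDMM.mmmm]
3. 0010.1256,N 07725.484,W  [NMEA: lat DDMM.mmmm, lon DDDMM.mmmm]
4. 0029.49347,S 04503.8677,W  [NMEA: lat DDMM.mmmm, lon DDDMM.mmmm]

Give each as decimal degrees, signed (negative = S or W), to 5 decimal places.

1. 88.78450, -117.11500
2. -83.20451, -82.01592
3. 0.16876, -77.42473
4. -0.49156, -45.06446

Point 1:
  Lat: 47′ + 4.2″ = 47.07000′; 88 + 47.07000/60 = 88.784500
  N → positive
  Lon: 117 + 6/60 + 54/3600 = 117.115000
  W ⇒ negate
Point 2:
  Lat: split at 2 digits → 83° and 12.27062′; 83 + 12.27062/60 = 83.204510
  S ⇒ negate
  Longitude: degrees = first 3 digits = 82, minutes = 0.955; 82 + 0.955/60 = 82.015917
  W ⇒ negate
Point 3:
  Lat: degrees = first 2 digits = 0, minutes = 10.1256; 0 + 10.1256/60 = 0.168760
  N → positive
  Lon: split at 3 digits → 077° and 25.484′; 77 + 25.484/60 = 77.424733
  W → negative
Point 4:
  Latitude: split at 2 digits → 00° and 29.49347′; 0 + 29.49347/60 = 0.491558
  S ⇒ negate
  Lon: split at 3 digits → 045° and 3.8677′; 45 + 3.8677/60 = 45.064462
  W → negative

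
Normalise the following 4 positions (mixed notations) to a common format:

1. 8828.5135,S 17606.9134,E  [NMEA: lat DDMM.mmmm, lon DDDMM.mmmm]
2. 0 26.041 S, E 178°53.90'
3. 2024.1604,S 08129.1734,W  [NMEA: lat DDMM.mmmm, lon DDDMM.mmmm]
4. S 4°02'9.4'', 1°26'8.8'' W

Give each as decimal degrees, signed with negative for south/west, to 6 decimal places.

Point 1:
  Lat: split at 2 digits → 88° and 28.5135′; 88 + 28.5135/60 = 88.4752250
  S ⇒ negate
  λ: degrees = first 3 digits = 176, minutes = 6.9134; 176 + 6.9134/60 = 176.1152233
  E → positive
Point 2:
  φ: 26.041′ = 0.434017°; total 0.4340167
  S ⇒ negate
  Longitude: 178 + 53.9/60 = 178.8983333
  E ⇒ keep positive
Point 3:
  φ: split at 2 digits → 20° and 24.1604′; 20 + 24.1604/60 = 20.4026733
  S → negative
  Lon: split at 3 digits → 081° and 29.1734′; 81 + 29.1734/60 = 81.4862233
  W ⇒ negate
Point 4:
  φ: 2′ + 9.4″ = 2.15667′; 4 + 2.15667/60 = 4.0359444
  S ⇒ negate
  λ: 1° + 26/60 + 8.8/3600 = 1 + 0.433333 + 0.002444 = 1.4357778
  W ⇒ negate

1. -88.475225, 176.115223
2. -0.434017, 178.898333
3. -20.402673, -81.486223
4. -4.035944, -1.435778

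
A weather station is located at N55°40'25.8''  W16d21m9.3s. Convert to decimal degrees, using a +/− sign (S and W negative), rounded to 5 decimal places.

55.67383, -16.35258

Latitude: 40′ + 25.8″ = 40.43000′; 55 + 40.43000/60 = 55.673833
N → positive
Longitude: 16° + 21/60 + 9.3/3600 = 16 + 0.350000 + 0.002583 = 16.352583
hemisphere W, so the sign is −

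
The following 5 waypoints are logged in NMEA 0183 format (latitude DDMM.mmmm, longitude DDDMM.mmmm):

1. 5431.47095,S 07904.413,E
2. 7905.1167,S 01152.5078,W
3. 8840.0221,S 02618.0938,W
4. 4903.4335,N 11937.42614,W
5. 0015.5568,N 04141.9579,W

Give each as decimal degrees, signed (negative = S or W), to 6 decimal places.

Point 1:
  Latitude: degrees = first 2 digits = 54, minutes = 31.47095; 54 + 31.47095/60 = 54.5245158
  S ⇒ negate
  λ: split at 3 digits → 079° and 4.413′; 79 + 4.413/60 = 79.0735500
  E ⇒ keep positive
Point 2:
  Lat: split at 2 digits → 79° and 5.1167′; 79 + 5.1167/60 = 79.0852783
  S → negative
  Lon: degrees = first 3 digits = 11, minutes = 52.5078; 11 + 52.5078/60 = 11.8751300
  hemisphere W, so the sign is −
Point 3:
  Lat: split at 2 digits → 88° and 40.0221′; 88 + 40.0221/60 = 88.6670350
  S → negative
  Lon: split at 3 digits → 026° and 18.0938′; 26 + 18.0938/60 = 26.3015633
  W → negative
Point 4:
  φ: split at 2 digits → 49° and 3.4335′; 49 + 3.4335/60 = 49.0572250
  N ⇒ keep positive
  λ: split at 3 digits → 119° and 37.42614′; 119 + 37.42614/60 = 119.6237690
  hemisphere W, so the sign is −
Point 5:
  Latitude: split at 2 digits → 00° and 15.5568′; 0 + 15.5568/60 = 0.2592800
  N → positive
  λ: degrees = first 3 digits = 41, minutes = 41.9579; 41 + 41.9579/60 = 41.6992983
  W ⇒ negate

1. -54.524516, 79.073550
2. -79.085278, -11.875130
3. -88.667035, -26.301563
4. 49.057225, -119.623769
5. 0.259280, -41.699298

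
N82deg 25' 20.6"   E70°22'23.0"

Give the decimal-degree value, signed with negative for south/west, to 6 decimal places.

Latitude: 82 + 25/60 + 20.6/3600 = 82.4223889
N → positive
Longitude: 70° + 22/60 + 23/3600 = 70 + 0.366667 + 0.006389 = 70.3730556
E → positive

82.422389, 70.373056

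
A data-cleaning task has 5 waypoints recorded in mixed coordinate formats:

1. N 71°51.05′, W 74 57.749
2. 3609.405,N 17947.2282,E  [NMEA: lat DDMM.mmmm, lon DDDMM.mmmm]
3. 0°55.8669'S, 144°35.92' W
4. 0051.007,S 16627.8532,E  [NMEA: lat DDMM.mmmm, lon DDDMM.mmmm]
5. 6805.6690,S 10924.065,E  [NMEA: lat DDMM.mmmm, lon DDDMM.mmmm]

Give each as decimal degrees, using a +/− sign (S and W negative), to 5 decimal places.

1. 71.85083, -74.96248
2. 36.15675, 179.78714
3. -0.93112, -144.59867
4. -0.85012, 166.46422
5. -68.09448, 109.40108

Point 1:
  Latitude: 51.05′ = 0.850833°; total 71.850833
  N → positive
  Lon: 57.749′ = 0.962483°; total 74.962483
  hemisphere W, so the sign is −
Point 2:
  φ: split at 2 digits → 36° and 9.405′; 36 + 9.405/60 = 36.156750
  N → positive
  Longitude: split at 3 digits → 179° and 47.2282′; 179 + 47.2282/60 = 179.787137
  E ⇒ keep positive
Point 3:
  φ: 55.8669′ = 0.931115°; total 0.931115
  S → negative
  Lon: 35.92′ = 0.598667°; total 144.598667
  W ⇒ negate
Point 4:
  Lat: split at 2 digits → 00° and 51.007′; 0 + 51.007/60 = 0.850117
  hemisphere S, so the sign is −
  Lon: split at 3 digits → 166° and 27.8532′; 166 + 27.8532/60 = 166.464220
  E → positive
Point 5:
  Lat: split at 2 digits → 68° and 5.669′; 68 + 5.669/60 = 68.094483
  hemisphere S, so the sign is −
  λ: degrees = first 3 digits = 109, minutes = 24.065; 109 + 24.065/60 = 109.401083
  E → positive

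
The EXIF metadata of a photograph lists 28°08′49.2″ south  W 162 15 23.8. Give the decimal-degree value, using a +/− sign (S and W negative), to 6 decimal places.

-28.147000, -162.256611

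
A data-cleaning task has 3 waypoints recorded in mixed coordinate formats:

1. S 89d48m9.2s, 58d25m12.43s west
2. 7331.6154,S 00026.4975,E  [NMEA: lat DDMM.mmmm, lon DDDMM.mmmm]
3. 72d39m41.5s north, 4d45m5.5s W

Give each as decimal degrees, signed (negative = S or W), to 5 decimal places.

Point 1:
  φ: 48′ + 9.2″ = 48.15333′; 89 + 48.15333/60 = 89.802556
  S → negative
  Longitude: 58° + 25/60 + 12.43/3600 = 58 + 0.416667 + 0.003453 = 58.420119
  W ⇒ negate
Point 2:
  Latitude: degrees = first 2 digits = 73, minutes = 31.6154; 73 + 31.6154/60 = 73.526923
  S ⇒ negate
  Longitude: split at 3 digits → 000° and 26.4975′; 0 + 26.4975/60 = 0.441625
  E ⇒ keep positive
Point 3:
  φ: 72° + 39/60 + 41.5/3600 = 72 + 0.650000 + 0.011528 = 72.661528
  N → positive
  Longitude: 4 + 45/60 + 5.5/3600 = 4.751528
  hemisphere W, so the sign is −

1. -89.80256, -58.42012
2. -73.52692, 0.44163
3. 72.66153, -4.75153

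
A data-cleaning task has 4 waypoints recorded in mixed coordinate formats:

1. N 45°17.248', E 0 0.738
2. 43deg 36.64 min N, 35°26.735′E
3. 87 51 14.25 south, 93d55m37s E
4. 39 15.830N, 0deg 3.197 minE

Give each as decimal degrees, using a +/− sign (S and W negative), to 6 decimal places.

1. 45.287467, 0.012300
2. 43.610667, 35.445583
3. -87.853958, 93.926944
4. 39.263833, 0.053283

Point 1:
  Lat: 17.248′ = 0.287467°; total 45.2874667
  N → positive
  Lon: 0 + 0.738/60 = 0.0123000
  E ⇒ keep positive
Point 2:
  Lat: 36.64′ = 0.610667°; total 43.6106667
  N ⇒ keep positive
  λ: 35 + 26.735/60 = 35.4455833
  E → positive
Point 3:
  φ: 87 + 51/60 + 14.25/3600 = 87.8539583
  S ⇒ negate
  Lon: 93° + 55/60 + 37/3600 = 93 + 0.916667 + 0.010278 = 93.9269444
  E → positive
Point 4:
  Lat: 15.83′ = 0.263833°; total 39.2638333
  N ⇒ keep positive
  Lon: 0 + 3.197/60 = 0.0532833
  E → positive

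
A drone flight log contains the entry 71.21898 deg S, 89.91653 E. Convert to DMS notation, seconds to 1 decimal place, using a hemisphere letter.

φ: 0.218980° → 13.13880′; 0.13880 × 60 = 8.328″
Longitude: whole degrees 89; 54.99180′ → 54′ and 59.508″

71°13′8.3″ S, 89°54′59.5″ E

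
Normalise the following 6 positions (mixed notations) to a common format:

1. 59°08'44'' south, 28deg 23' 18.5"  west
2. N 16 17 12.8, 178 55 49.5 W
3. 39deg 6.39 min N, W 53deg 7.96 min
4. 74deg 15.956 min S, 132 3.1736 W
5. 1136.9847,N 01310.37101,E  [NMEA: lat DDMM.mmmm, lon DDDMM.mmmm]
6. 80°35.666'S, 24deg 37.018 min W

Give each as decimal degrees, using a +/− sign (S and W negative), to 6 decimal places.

1. -59.145556, -28.388472
2. 16.286889, -178.930417
3. 39.106500, -53.132667
4. -74.265933, -132.052893
5. 11.616412, 13.172850
6. -80.594433, -24.616967

Point 1:
  Lat: 59 + 8/60 + 44/3600 = 59.1455556
  S → negative
  λ: 28° + 23/60 + 18.5/3600 = 28 + 0.383333 + 0.005139 = 28.3884722
  W → negative
Point 2:
  Latitude: 16 + 17/60 + 12.8/3600 = 16.2868889
  N → positive
  λ: 178 + 55/60 + 49.5/3600 = 178.9304167
  W → negative
Point 3:
  Lat: 39 + 6.39/60 = 39.1065000
  N ⇒ keep positive
  Lon: 53 + 7.96/60 = 53.1326667
  W ⇒ negate
Point 4:
  Lat: 15.956′ = 0.265933°; total 74.2659333
  S ⇒ negate
  Longitude: 3.1736′ = 0.052893°; total 132.0528933
  W ⇒ negate
Point 5:
  φ: degrees = first 2 digits = 11, minutes = 36.9847; 11 + 36.9847/60 = 11.6164117
  N ⇒ keep positive
  Longitude: split at 3 digits → 013° and 10.37101′; 13 + 10.37101/60 = 13.1728502
  E ⇒ keep positive
Point 6:
  φ: 80 + 35.666/60 = 80.5944333
  hemisphere S, so the sign is −
  Lon: 24 + 37.018/60 = 24.6169667
  W → negative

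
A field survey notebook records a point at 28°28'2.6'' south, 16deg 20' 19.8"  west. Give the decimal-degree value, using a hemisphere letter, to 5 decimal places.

28.46739° S, 16.33883° W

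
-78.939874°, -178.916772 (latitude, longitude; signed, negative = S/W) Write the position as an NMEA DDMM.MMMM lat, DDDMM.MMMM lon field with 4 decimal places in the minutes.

7856.3924,S / 17855.0063,W

Latitude is negative → S; |value| = 78.939874
φ: minutes = (78.939874 − 78) × 60 = 56.392440
Longitude is negative → W; |value| = 178.916772
Lon: fractional part 0.916772 → 55.006320 minutes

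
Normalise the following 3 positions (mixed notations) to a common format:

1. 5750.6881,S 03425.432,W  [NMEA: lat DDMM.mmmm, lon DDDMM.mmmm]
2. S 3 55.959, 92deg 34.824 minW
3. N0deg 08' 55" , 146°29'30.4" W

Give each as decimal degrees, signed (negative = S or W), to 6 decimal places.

1. -57.844802, -34.423867
2. -3.932650, -92.580400
3. 0.148611, -146.491778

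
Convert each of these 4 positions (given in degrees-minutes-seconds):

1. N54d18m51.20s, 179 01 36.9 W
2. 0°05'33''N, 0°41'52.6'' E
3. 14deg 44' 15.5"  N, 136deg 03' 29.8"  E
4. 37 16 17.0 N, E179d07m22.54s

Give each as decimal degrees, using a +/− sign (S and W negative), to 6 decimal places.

Point 1:
  Lat: 18′ + 51.2″ = 18.85333′; 54 + 18.85333/60 = 54.3142222
  N → positive
  λ: 179 + 1/60 + 36.9/3600 = 179.0269167
  hemisphere W, so the sign is −
Point 2:
  Latitude: 0 + 5/60 + 33/3600 = 0.0925000
  N ⇒ keep positive
  Lon: 0 + 41/60 + 52.6/3600 = 0.6979444
  E → positive
Point 3:
  Lat: 14° + 44/60 + 15.5/3600 = 14 + 0.733333 + 0.004306 = 14.7376389
  N → positive
  Longitude: 136 + 3/60 + 29.8/3600 = 136.0582778
  E → positive
Point 4:
  φ: 37° + 16/60 + 17/3600 = 37 + 0.266667 + 0.004722 = 37.2713889
  N ⇒ keep positive
  Longitude: 7′ + 22.54″ = 7.37567′; 179 + 7.37567/60 = 179.1229278
  E → positive

1. 54.314222, -179.026917
2. 0.092500, 0.697944
3. 14.737639, 136.058278
4. 37.271389, 179.122928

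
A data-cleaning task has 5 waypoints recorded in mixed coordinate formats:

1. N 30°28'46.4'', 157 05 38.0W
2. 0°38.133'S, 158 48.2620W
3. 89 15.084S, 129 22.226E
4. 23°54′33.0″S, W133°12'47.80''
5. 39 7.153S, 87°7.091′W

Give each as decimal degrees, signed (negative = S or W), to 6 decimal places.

1. 30.479556, -157.093889
2. -0.635550, -158.804367
3. -89.251400, 129.370433
4. -23.909167, -133.213278
5. -39.119217, -87.118183

Point 1:
  Lat: 30° + 28/60 + 46.4/3600 = 30 + 0.466667 + 0.012889 = 30.4795556
  N ⇒ keep positive
  Longitude: 157° + 5/60 + 38/3600 = 157 + 0.083333 + 0.010556 = 157.0938889
  W ⇒ negate
Point 2:
  Latitude: 0 + 38.133/60 = 0.6355500
  S ⇒ negate
  Lon: 158 + 48.262/60 = 158.8043667
  W ⇒ negate
Point 3:
  Lat: 89 + 15.084/60 = 89.2514000
  hemisphere S, so the sign is −
  λ: 22.226′ = 0.370433°; total 129.3704333
  E ⇒ keep positive
Point 4:
  Lat: 54′ + 33″ = 54.55000′; 23 + 54.55000/60 = 23.9091667
  S → negative
  Lon: 133° + 12/60 + 47.8/3600 = 133 + 0.200000 + 0.013278 = 133.2132778
  hemisphere W, so the sign is −
Point 5:
  Lat: 7.153′ = 0.119217°; total 39.1192167
  hemisphere S, so the sign is −
  Lon: 87 + 7.091/60 = 87.1181833
  hemisphere W, so the sign is −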